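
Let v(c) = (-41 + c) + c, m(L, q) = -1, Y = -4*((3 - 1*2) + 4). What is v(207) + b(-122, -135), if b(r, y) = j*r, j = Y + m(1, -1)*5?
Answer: 3423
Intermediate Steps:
Y = -20 (Y = -4*((3 - 2) + 4) = -4*(1 + 4) = -4*5 = -20)
v(c) = -41 + 2*c
j = -25 (j = -20 - 1*5 = -20 - 5 = -25)
b(r, y) = -25*r
v(207) + b(-122, -135) = (-41 + 2*207) - 25*(-122) = (-41 + 414) + 3050 = 373 + 3050 = 3423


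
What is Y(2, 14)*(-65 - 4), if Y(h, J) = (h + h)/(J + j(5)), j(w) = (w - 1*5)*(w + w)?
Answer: -138/7 ≈ -19.714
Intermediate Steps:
j(w) = 2*w*(-5 + w) (j(w) = (w - 5)*(2*w) = (-5 + w)*(2*w) = 2*w*(-5 + w))
Y(h, J) = 2*h/J (Y(h, J) = (h + h)/(J + 2*5*(-5 + 5)) = (2*h)/(J + 2*5*0) = (2*h)/(J + 0) = (2*h)/J = 2*h/J)
Y(2, 14)*(-65 - 4) = (2*2/14)*(-65 - 4) = (2*2*(1/14))*(-69) = (2/7)*(-69) = -138/7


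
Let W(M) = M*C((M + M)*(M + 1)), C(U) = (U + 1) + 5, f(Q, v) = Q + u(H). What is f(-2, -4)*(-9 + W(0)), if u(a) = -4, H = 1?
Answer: 54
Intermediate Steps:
f(Q, v) = -4 + Q (f(Q, v) = Q - 4 = -4 + Q)
C(U) = 6 + U (C(U) = (1 + U) + 5 = 6 + U)
W(M) = M*(6 + 2*M*(1 + M)) (W(M) = M*(6 + (M + M)*(M + 1)) = M*(6 + (2*M)*(1 + M)) = M*(6 + 2*M*(1 + M)))
f(-2, -4)*(-9 + W(0)) = (-4 - 2)*(-9 + 2*0*(3 + 0*(1 + 0))) = -6*(-9 + 2*0*(3 + 0*1)) = -6*(-9 + 2*0*(3 + 0)) = -6*(-9 + 2*0*3) = -6*(-9 + 0) = -6*(-9) = 54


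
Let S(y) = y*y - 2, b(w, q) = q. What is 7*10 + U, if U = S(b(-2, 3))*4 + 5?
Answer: 103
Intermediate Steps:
S(y) = -2 + y² (S(y) = y² - 2 = -2 + y²)
U = 33 (U = (-2 + 3²)*4 + 5 = (-2 + 9)*4 + 5 = 7*4 + 5 = 28 + 5 = 33)
7*10 + U = 7*10 + 33 = 70 + 33 = 103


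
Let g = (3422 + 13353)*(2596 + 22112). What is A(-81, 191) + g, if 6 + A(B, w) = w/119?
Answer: 49322726777/119 ≈ 4.1448e+8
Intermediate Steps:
A(B, w) = -6 + w/119
g = 414476700 (g = 16775*24708 = 414476700)
A(-81, 191) + g = (-6 + (1/119)*191) + 414476700 = (-6 + 191/119) + 414476700 = -523/119 + 414476700 = 49322726777/119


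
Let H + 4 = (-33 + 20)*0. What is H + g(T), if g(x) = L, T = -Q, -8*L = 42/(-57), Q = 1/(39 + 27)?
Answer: -297/76 ≈ -3.9079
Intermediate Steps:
Q = 1/66 ≈ 0.015152
L = 7/76 (L = -21/(4*(-57)) = -21*(-1)/(4*57) = -⅛*(-14/19) = 7/76 ≈ 0.092105)
T = -1/66 (T = -1*1/66 = -1/66 ≈ -0.015152)
g(x) = 7/76
H = -4 (H = -4 + (-33 + 20)*0 = -4 - 13*0 = -4 + 0 = -4)
H + g(T) = -4 + 7/76 = -297/76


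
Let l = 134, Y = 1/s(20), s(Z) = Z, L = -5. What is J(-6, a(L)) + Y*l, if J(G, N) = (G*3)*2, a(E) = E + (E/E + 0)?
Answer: -293/10 ≈ -29.300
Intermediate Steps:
a(E) = 1 + E (a(E) = E + (1 + 0) = E + 1 = 1 + E)
Y = 1/20 ≈ 0.050000
J(G, N) = 6*G (J(G, N) = (3*G)*2 = 6*G)
J(-6, a(L)) + Y*l = 6*(-6) + (1/20)*134 = -36 + 67/10 = -293/10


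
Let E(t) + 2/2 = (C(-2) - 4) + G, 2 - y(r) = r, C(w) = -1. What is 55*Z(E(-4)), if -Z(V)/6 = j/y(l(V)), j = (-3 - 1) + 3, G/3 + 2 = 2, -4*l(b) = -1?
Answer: 1320/7 ≈ 188.57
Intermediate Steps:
l(b) = 1/4 (l(b) = -1/4*(-1) = 1/4)
G = 0 (G = -6 + 3*2 = -6 + 6 = 0)
y(r) = 2 - r
j = -1 (j = -4 + 3 = -1)
E(t) = -6 (E(t) = -1 + ((-1 - 4) + 0) = -1 + (-5 + 0) = -1 - 5 = -6)
Z(V) = 24/7 (Z(V) = -(-6)/(2 - 1*1/4) = -(-6)/(2 - 1/4) = -(-6)/7/4 = -(-6)*4/7 = -6*(-4/7) = 24/7)
55*Z(E(-4)) = 55*(24/7) = 1320/7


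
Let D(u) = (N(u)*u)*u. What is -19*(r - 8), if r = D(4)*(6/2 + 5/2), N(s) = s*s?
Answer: -26600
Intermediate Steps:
N(s) = s²
D(u) = u⁴ (D(u) = (u²*u)*u = u³*u = u⁴)
r = 1408 (r = 4⁴*(6/2 + 5/2) = 256*(6*(½) + 5*(½)) = 256*(3 + 5/2) = 256*(11/2) = 1408)
-19*(r - 8) = -19*(1408 - 8) = -19*1400 = -26600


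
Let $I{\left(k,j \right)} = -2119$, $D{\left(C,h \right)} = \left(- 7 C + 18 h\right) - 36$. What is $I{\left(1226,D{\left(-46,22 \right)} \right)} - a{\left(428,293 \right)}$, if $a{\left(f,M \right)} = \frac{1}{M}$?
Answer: $- \frac{620868}{293} \approx -2119.0$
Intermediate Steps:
$D{\left(C,h \right)} = -36 - 7 C + 18 h$
$I{\left(1226,D{\left(-46,22 \right)} \right)} - a{\left(428,293 \right)} = -2119 - \frac{1}{293} = - \frac{620868}{293}$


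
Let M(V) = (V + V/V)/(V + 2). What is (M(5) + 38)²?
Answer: 73984/49 ≈ 1509.9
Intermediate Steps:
M(V) = (1 + V)/(2 + V) (M(V) = (V + 1)/(2 + V) = (1 + V)/(2 + V))
(M(5) + 38)² = ((1 + 5)/(2 + 5) + 38)² = (6/7 + 38)² = (272/7)² = 73984/49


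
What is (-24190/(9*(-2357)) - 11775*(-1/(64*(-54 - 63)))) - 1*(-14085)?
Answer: 248581579765/17649216 ≈ 14085.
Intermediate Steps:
(-24190/(9*(-2357)) - 11775*(-1/(64*(-54 - 63)))) - 1*(-14085) = (-24190/(-21213) - 11775/((-117*(-64)))) + 14085 = (-24190*(-1/21213) - 11775/7488) + 14085 = (24190/21213 - 11775*1/7488) + 14085 = (24190/21213 - 3925/2496) + 14085 = -7627595/17649216 + 14085 = 248581579765/17649216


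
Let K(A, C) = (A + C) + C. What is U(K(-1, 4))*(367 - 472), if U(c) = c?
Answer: -735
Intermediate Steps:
K(A, C) = A + 2*C
U(K(-1, 4))*(367 - 472) = (-1 + 2*4)*(367 - 472) = (-1 + 8)*(-105) = 7*(-105) = -735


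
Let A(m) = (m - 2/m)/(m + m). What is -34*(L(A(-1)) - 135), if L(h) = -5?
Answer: 4760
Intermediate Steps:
A(m) = (m - 2/m)/(2*m) (A(m) = (m - 2/m)/((2*m)) = (m - 2/m)*(1/(2*m)) = (m - 2/m)/(2*m))
-34*(L(A(-1)) - 135) = -34*(-5 - 135) = -34*(-140) = 4760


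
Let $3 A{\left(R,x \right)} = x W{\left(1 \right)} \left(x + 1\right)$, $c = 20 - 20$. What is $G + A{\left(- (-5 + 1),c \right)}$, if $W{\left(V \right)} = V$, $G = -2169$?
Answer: $-2169$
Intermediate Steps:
$c = 0$ ($c = 20 - 20 = 0$)
$A{\left(R,x \right)} = \frac{x \left(1 + x\right)}{3}$ ($A{\left(R,x \right)} = \frac{x 1 \left(x + 1\right)}{3} = \frac{x \left(1 + x\right)}{3}$)
$G + A{\left(- (-5 + 1),c \right)} = -2169 + \frac{1}{3} \cdot 0 \left(1 + 0\right) = -2169 + \frac{1}{3} \cdot 0 \cdot 1 = -2169 + 0 = -2169$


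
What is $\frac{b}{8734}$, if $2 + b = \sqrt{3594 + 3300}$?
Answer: $- \frac{1}{4367} + \frac{3 \sqrt{766}}{8734} \approx 0.0092776$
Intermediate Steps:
$b = -2 + 3 \sqrt{766}$ ($b = -2 + \sqrt{3594 + 3300} = -2 + \sqrt{6894} = -2 + 3 \sqrt{766} \approx 81.03$)
$\frac{b}{8734} = \frac{-2 + 3 \sqrt{766}}{8734} = \left(-2 + 3 \sqrt{766}\right) \frac{1}{8734} = - \frac{1}{4367} + \frac{3 \sqrt{766}}{8734}$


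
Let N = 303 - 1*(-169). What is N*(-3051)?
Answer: -1440072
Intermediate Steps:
N = 472 (N = 303 + 169 = 472)
N*(-3051) = 472*(-3051) = -1440072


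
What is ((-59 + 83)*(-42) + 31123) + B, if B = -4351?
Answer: 25764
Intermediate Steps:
((-59 + 83)*(-42) + 31123) + B = ((-59 + 83)*(-42) + 31123) - 4351 = (24*(-42) + 31123) - 4351 = (-1008 + 31123) - 4351 = 30115 - 4351 = 25764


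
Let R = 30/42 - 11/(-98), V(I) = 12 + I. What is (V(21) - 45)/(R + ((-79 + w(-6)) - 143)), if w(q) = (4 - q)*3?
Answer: 392/6245 ≈ 0.062770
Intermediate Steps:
w(q) = 12 - 3*q
R = 81/98 (R = 30*(1/42) - 11*(-1/98) = 5/7 + 11/98 = 81/98 ≈ 0.82653)
(V(21) - 45)/(R + ((-79 + w(-6)) - 143)) = ((12 + 21) - 45)/(81/98 + ((-79 + (12 - 3*(-6))) - 143)) = (33 - 45)/(81/98 + ((-79 + (12 + 18)) - 143)) = -12/(81/98 + ((-79 + 30) - 143)) = -12/(81/98 + (-49 - 143)) = -12/(81/98 - 192) = -12/(-18735/98) = -12*(-98/18735) = 392/6245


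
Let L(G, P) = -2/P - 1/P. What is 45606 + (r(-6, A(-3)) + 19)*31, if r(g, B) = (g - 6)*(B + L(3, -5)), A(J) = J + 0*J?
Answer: 235439/5 ≈ 47088.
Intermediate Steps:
A(J) = J (A(J) = J + 0 = J)
L(G, P) = -3/P
r(g, B) = (-6 + g)*(3/5 + B) (r(g, B) = (g - 6)*(B - 3/(-5)) = (-6 + g)*(B - 3*(-1/5)) = (-6 + g)*(B + 3/5) = (-6 + g)*(3/5 + B))
45606 + (r(-6, A(-3)) + 19)*31 = 45606 + ((-18/5 - 6*(-3) + (3/5)*(-6) - 3*(-6)) + 19)*31 = 45606 + ((-18/5 + 18 - 18/5 + 18) + 19)*31 = 45606 + (144/5 + 19)*31 = 45606 + (239/5)*31 = 45606 + 7409/5 = 235439/5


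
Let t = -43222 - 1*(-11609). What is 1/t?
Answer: -1/31613 ≈ -3.1633e-5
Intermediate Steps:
t = -31613 (t = -43222 + 11609 = -31613)
1/t = 1/(-31613) = -1/31613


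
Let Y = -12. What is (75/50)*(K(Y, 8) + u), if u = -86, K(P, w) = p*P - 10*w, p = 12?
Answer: -465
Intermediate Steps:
K(P, w) = -10*w + 12*P (K(P, w) = 12*P - 10*w = -10*w + 12*P)
(75/50)*(K(Y, 8) + u) = (75/50)*((-10*8 + 12*(-12)) - 86) = (75*(1/50))*((-80 - 144) - 86) = 3*(-224 - 86)/2 = (3/2)*(-310) = -465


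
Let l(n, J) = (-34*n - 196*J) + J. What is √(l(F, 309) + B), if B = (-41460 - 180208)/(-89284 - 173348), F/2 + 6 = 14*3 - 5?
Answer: I*√268841568384546/65658 ≈ 249.72*I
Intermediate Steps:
F = 62 (F = -12 + 2*(14*3 - 5) = -12 + 2*(42 - 5) = -12 + 2*37 = -12 + 74 = 62)
B = 55417/65658 (B = -221668/(-262632) = -221668*(-1/262632) = 55417/65658 ≈ 0.84402)
l(n, J) = -195*J - 34*n (l(n, J) = (-196*J - 34*n) + J = -195*J - 34*n)
√(l(F, 309) + B) = √((-195*309 - 34*62) + 55417/65658) = √((-60255 - 2108) + 55417/65658) = √(-62363 + 55417/65658) = √(-4094574437/65658) = I*√268841568384546/65658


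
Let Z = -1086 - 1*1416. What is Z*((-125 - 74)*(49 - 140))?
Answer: -45308718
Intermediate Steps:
Z = -2502 (Z = -1086 - 1416 = -2502)
Z*((-125 - 74)*(49 - 140)) = -2502*(-125 - 74)*(49 - 140) = -(-497898)*(-91) = -2502*18109 = -45308718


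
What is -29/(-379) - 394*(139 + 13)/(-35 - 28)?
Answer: 22699379/23877 ≈ 950.68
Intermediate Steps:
-29/(-379) - 394*(139 + 13)/(-35 - 28) = -29*(-1/379) - 394/((-63/152)) = 29/379 - 394/((-63*1/152)) = 29/379 - 394/(-63/152) = 29/379 - 394*(-152/63) = 29/379 + 59888/63 = 22699379/23877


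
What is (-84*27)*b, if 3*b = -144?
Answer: 108864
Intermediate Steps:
b = -48 (b = (⅓)*(-144) = -48)
(-84*27)*b = -84*27*(-48) = -2268*(-48) = 108864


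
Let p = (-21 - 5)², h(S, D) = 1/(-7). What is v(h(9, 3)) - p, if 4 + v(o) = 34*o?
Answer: -4794/7 ≈ -684.86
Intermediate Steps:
h(S, D) = -⅐
v(o) = -4 + 34*o
p = 676 (p = (-26)² = 676)
v(h(9, 3)) - p = (-4 + 34*(-⅐)) - 1*676 = (-4 - 34/7) - 676 = -62/7 - 676 = -4794/7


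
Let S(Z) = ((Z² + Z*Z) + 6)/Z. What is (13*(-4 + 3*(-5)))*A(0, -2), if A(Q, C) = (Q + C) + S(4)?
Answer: -3705/2 ≈ -1852.5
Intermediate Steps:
S(Z) = (6 + 2*Z²)/Z (S(Z) = ((Z² + Z²) + 6)/Z = (2*Z² + 6)/Z = (6 + 2*Z²)/Z)
A(Q, C) = 19/2 + C + Q (A(Q, C) = (Q + C) + (2*4 + 6/4) = (C + Q) + (8 + 6*(¼)) = (C + Q) + (8 + 3/2) = (C + Q) + 19/2 = 19/2 + C + Q)
(13*(-4 + 3*(-5)))*A(0, -2) = (13*(-4 + 3*(-5)))*(19/2 - 2 + 0) = (13*(-4 - 15))*(15/2) = (13*(-19))*(15/2) = -247*15/2 = -3705/2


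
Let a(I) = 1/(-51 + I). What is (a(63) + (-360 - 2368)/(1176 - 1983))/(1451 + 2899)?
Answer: 3727/4680600 ≈ 0.00079627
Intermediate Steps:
(a(63) + (-360 - 2368)/(1176 - 1983))/(1451 + 2899) = (1/(-51 + 63) + (-360 - 2368)/(1176 - 1983))/(1451 + 2899) = (1/12 - 2728/(-807))/4350 = (1/12 - 2728*(-1/807))*(1/4350) = (1/12 + 2728/807)*(1/4350) = (3727/1076)*(1/4350) = 3727/4680600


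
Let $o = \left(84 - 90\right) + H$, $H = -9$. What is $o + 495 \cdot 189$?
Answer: $93540$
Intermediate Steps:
$o = -15$ ($o = \left(84 - 90\right) - 9 = -6 - 9 = -15$)
$o + 495 \cdot 189 = -15 + 495 \cdot 189 = -15 + 93555 = 93540$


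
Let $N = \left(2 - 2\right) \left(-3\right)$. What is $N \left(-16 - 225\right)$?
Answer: $0$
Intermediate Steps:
$N = 0$ ($N = 0 \left(-3\right) = 0$)
$N \left(-16 - 225\right) = 0 \left(-16 - 225\right) = 0 \left(-241\right) = 0$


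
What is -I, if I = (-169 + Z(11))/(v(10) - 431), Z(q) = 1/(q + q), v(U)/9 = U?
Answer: -3717/7502 ≈ -0.49547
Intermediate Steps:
v(U) = 9*U
Z(q) = 1/(2*q)
I = 3717/7502 (I = (-169 + (½)/11)/(9*10 - 431) = (-169 + (½)*(1/11))/(90 - 431) = (-169 + 1/22)/(-341) = -3717/22*(-1/341) = 3717/7502 ≈ 0.49547)
-I = -1*3717/7502 = -3717/7502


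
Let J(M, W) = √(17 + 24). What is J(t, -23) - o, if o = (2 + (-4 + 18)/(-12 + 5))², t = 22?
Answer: √41 ≈ 6.4031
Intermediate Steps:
J(M, W) = √41
o = 0 (o = (2 + 14/(-7))² = (2 + 14*(-⅐))² = (2 - 2)² = 0² = 0)
J(t, -23) - o = √41 - 1*0 = √41 + 0 = √41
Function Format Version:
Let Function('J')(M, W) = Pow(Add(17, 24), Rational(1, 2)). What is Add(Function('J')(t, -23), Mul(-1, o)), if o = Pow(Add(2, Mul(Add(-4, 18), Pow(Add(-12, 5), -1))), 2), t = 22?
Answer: Pow(41, Rational(1, 2)) ≈ 6.4031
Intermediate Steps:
Function('J')(M, W) = Pow(41, Rational(1, 2))
o = 0 (o = Pow(Add(2, Mul(14, Pow(-7, -1))), 2) = Pow(Add(2, Mul(14, Rational(-1, 7))), 2) = Pow(Add(2, -2), 2) = Pow(0, 2) = 0)
Add(Function('J')(t, -23), Mul(-1, o)) = Add(Pow(41, Rational(1, 2)), Mul(-1, 0)) = Add(Pow(41, Rational(1, 2)), 0) = Pow(41, Rational(1, 2))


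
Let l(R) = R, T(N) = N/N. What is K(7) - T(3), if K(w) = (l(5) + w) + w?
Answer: 18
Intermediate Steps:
T(N) = 1
K(w) = 5 + 2*w (K(w) = (5 + w) + w = 5 + 2*w)
K(7) - T(3) = (5 + 2*7) - 1*1 = (5 + 14) - 1 = 19 - 1 = 18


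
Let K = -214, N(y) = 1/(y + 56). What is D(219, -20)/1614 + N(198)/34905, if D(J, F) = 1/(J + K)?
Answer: 147899/1192459515 ≈ 0.00012403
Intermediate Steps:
N(y) = 1/(56 + y)
D(J, F) = 1/(-214 + J) (D(J, F) = 1/(J - 214) = 1/(-214 + J))
D(219, -20)/1614 + N(198)/34905 = 1/((-214 + 219)*1614) + 1/((56 + 198)*34905) = (1/1614)/5 + (1/34905)/254 = (1/5)*(1/1614) + (1/254)*(1/34905) = 1/8070 + 1/8865870 = 147899/1192459515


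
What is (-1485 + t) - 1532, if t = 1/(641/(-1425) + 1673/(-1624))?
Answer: -1476509479/489287 ≈ -3017.7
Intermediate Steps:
t = -330600/489287 (t = 1/(641*(-1/1425) + 1673*(-1/1624)) = 1/(-641/1425 - 239/232) = 1/(-489287/330600) = -330600/489287 ≈ -0.67568)
(-1485 + t) - 1532 = (-1485 - 330600/489287) - 1532 = -726921795/489287 - 1532 = -1476509479/489287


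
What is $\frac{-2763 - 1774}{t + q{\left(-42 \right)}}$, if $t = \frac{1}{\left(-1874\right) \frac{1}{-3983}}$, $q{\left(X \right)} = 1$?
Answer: $- \frac{8502338}{5857} \approx -1451.7$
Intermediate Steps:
$t = \frac{3983}{1874}$ ($t = \frac{1}{\left(-1874\right) \left(- \frac{1}{3983}\right)} = \frac{1}{\frac{1874}{3983}} = \frac{3983}{1874} \approx 2.1254$)
$\frac{-2763 - 1774}{t + q{\left(-42 \right)}} = \frac{-2763 - 1774}{\frac{3983}{1874} + 1} = - \frac{4537}{\frac{5857}{1874}} = \left(-4537\right) \frac{1874}{5857} = - \frac{8502338}{5857}$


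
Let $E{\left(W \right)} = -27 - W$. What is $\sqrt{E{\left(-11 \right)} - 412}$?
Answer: $2 i \sqrt{107} \approx 20.688 i$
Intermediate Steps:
$\sqrt{E{\left(-11 \right)} - 412} = \sqrt{\left(-27 - -11\right) - 412} = \sqrt{\left(-27 + 11\right) - 412} = \sqrt{-16 - 412} = \sqrt{-428} = 2 i \sqrt{107}$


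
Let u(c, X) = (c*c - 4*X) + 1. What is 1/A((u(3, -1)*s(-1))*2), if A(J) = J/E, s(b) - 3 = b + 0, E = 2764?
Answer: 691/14 ≈ 49.357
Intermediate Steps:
u(c, X) = 1 + c² - 4*X (u(c, X) = (c² - 4*X) + 1 = 1 + c² - 4*X)
s(b) = 3 + b (s(b) = 3 + (b + 0) = 3 + b)
A(J) = J/2764
1/A((u(3, -1)*s(-1))*2) = 1/((((1 + 3² - 4*(-1))*(3 - 1))*2)/2764) = 1/((((1 + 9 + 4)*2)*2)/2764) = 1/(((14*2)*2)/2764) = 1/((28*2)/2764) = 1/((1/2764)*56) = 1/(14/691) = 691/14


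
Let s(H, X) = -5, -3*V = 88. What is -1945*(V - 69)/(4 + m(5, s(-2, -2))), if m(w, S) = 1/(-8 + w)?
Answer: 573775/11 ≈ 52161.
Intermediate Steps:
V = -88/3 (V = -⅓*88 = -88/3 ≈ -29.333)
-1945*(V - 69)/(4 + m(5, s(-2, -2))) = -1945*(-88/3 - 69)/(4 + 1/(-8 + 5)) = -(-573775)/(3*(4 + 1/(-3))) = -(-573775)/(3*(4 - ⅓)) = -(-573775)/(3*11/3) = -(-573775)*3/(3*11) = -1945*(-295/11) = 573775/11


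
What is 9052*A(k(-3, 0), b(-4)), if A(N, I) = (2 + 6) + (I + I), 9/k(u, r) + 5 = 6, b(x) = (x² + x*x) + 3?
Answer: 706056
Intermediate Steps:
b(x) = 3 + 2*x² (b(x) = (x² + x²) + 3 = 2*x² + 3 = 3 + 2*x²)
k(u, r) = 9 (k(u, r) = 9/(-5 + 6) = 9/1 = 9*1 = 9)
A(N, I) = 8 + 2*I
9052*A(k(-3, 0), b(-4)) = 9052*(8 + 2*(3 + 2*(-4)²)) = 9052*(8 + 2*(3 + 2*16)) = 9052*(8 + 2*(3 + 32)) = 9052*(8 + 2*35) = 9052*(8 + 70) = 9052*78 = 706056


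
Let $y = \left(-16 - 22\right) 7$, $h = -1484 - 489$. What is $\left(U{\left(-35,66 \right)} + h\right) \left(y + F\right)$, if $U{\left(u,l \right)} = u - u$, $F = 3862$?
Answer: $-7094908$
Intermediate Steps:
$h = -1973$ ($h = -1484 - 489 = -1973$)
$U{\left(u,l \right)} = 0$
$y = -266$ ($y = \left(-38\right) 7 = -266$)
$\left(U{\left(-35,66 \right)} + h\right) \left(y + F\right) = \left(0 - 1973\right) \left(-266 + 3862\right) = \left(-1973\right) 3596 = -7094908$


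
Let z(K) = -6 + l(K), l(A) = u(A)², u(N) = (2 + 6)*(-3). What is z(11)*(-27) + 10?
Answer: -15380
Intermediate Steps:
u(N) = -24 (u(N) = 8*(-3) = -24)
l(A) = 576 (l(A) = (-24)² = 576)
z(K) = 570 (z(K) = -6 + 576 = 570)
z(11)*(-27) + 10 = 570*(-27) + 10 = -15390 + 10 = -15380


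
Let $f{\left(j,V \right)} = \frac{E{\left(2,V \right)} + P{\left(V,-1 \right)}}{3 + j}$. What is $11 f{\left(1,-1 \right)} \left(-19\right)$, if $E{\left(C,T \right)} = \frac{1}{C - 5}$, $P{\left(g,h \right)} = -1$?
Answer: $\frac{209}{3} \approx 69.667$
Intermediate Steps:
$E{\left(C,T \right)} = \frac{1}{-5 + C}$
$f{\left(j,V \right)} = - \frac{4}{3 \left(3 + j\right)}$ ($f{\left(j,V \right)} = \frac{\frac{1}{-5 + 2} - 1}{3 + j} = \frac{\frac{1}{-3} - 1}{3 + j} = \frac{- \frac{1}{3} - 1}{3 + j} = - \frac{4}{3 \left(3 + j\right)}$)
$11 f{\left(1,-1 \right)} \left(-19\right) = 11 \left(- \frac{4}{9 + 3 \cdot 1}\right) \left(-19\right) = 11 \left(- \frac{4}{9 + 3}\right) \left(-19\right) = 11 \left(- \frac{4}{12}\right) \left(-19\right) = 11 \left(\left(-4\right) \frac{1}{12}\right) \left(-19\right) = 11 \left(- \frac{1}{3}\right) \left(-19\right) = \left(- \frac{11}{3}\right) \left(-19\right) = \frac{209}{3}$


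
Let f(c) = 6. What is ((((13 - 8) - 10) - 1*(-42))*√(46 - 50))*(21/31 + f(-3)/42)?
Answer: 13172*I/217 ≈ 60.7*I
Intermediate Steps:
((((13 - 8) - 10) - 1*(-42))*√(46 - 50))*(21/31 + f(-3)/42) = ((((13 - 8) - 10) - 1*(-42))*√(46 - 50))*(21/31 + 6/42) = (((5 - 10) + 42)*√(-4))*(21*(1/31) + 6*(1/42)) = ((-5 + 42)*(2*I))*(21/31 + ⅐) = (37*(2*I))*(178/217) = (74*I)*(178/217) = 13172*I/217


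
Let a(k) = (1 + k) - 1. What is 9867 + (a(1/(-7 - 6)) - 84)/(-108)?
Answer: 13854361/1404 ≈ 9867.8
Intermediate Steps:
a(k) = k
9867 + (a(1/(-7 - 6)) - 84)/(-108) = 9867 + (1/(-7 - 6) - 84)/(-108) = 9867 + (1/(-13) - 84)*(-1/108) = 9867 + (-1/13 - 84)*(-1/108) = 9867 - 1093/13*(-1/108) = 9867 + 1093/1404 = 13854361/1404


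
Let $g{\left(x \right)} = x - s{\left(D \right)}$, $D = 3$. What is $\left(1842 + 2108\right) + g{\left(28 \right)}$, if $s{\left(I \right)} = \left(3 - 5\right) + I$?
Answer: $3977$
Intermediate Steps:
$s{\left(I \right)} = -2 + I$
$g{\left(x \right)} = -1 + x$ ($g{\left(x \right)} = x - \left(-2 + 3\right) = x - 1 = -1 + x$)
$\left(1842 + 2108\right) + g{\left(28 \right)} = \left(1842 + 2108\right) + \left(-1 + 28\right) = 3950 + 27 = 3977$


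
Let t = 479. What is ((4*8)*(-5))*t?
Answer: -76640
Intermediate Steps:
((4*8)*(-5))*t = ((4*8)*(-5))*479 = (32*(-5))*479 = -160*479 = -76640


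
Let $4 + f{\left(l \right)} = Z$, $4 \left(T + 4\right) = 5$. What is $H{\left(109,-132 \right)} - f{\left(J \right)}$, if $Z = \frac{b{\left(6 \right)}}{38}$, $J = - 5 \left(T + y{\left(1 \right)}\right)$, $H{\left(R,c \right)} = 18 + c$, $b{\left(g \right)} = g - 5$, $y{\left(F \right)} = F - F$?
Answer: $- \frac{4181}{38} \approx -110.03$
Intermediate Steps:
$T = - \frac{11}{4}$ ($T = -4 + \frac{1}{4} \cdot 5 = -4 + \frac{5}{4} = - \frac{11}{4} \approx -2.75$)
$y{\left(F \right)} = 0$
$b{\left(g \right)} = -5 + g$
$J = \frac{55}{4}$ ($J = - 5 \left(- \frac{11}{4} + 0\right) = \left(-5\right) \left(- \frac{11}{4}\right) = \frac{55}{4} \approx 13.75$)
$Z = \frac{1}{38}$ ($Z = \frac{-5 + 6}{38} = 1 \cdot \frac{1}{38} = \frac{1}{38} \approx 0.026316$)
$f{\left(l \right)} = - \frac{151}{38}$ ($f{\left(l \right)} = -4 + \frac{1}{38} = - \frac{151}{38}$)
$H{\left(109,-132 \right)} - f{\left(J \right)} = \left(18 - 132\right) - - \frac{151}{38} = -114 + \frac{151}{38} = - \frac{4181}{38}$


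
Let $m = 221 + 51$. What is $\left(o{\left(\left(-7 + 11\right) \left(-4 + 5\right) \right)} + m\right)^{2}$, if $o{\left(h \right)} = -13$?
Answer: $67081$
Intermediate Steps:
$m = 272$
$\left(o{\left(\left(-7 + 11\right) \left(-4 + 5\right) \right)} + m\right)^{2} = \left(-13 + 272\right)^{2} = 259^{2} = 67081$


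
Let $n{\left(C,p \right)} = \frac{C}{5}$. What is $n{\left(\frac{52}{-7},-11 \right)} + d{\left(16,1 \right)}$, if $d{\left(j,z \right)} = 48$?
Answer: $\frac{1628}{35} \approx 46.514$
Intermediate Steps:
$n{\left(C,p \right)} = \frac{C}{5}$ ($n{\left(C,p \right)} = C \frac{1}{5} = \frac{C}{5}$)
$n{\left(\frac{52}{-7},-11 \right)} + d{\left(16,1 \right)} = \frac{52 \frac{1}{-7}}{5} + 48 = \frac{52 \left(- \frac{1}{7}\right)}{5} + 48 = \frac{1}{5} \left(- \frac{52}{7}\right) + 48 = - \frac{52}{35} + 48 = \frac{1628}{35}$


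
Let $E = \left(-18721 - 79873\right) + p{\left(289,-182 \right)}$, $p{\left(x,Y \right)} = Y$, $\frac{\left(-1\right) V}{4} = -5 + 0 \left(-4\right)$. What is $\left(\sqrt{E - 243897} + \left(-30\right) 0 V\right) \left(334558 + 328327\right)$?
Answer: $662885 i \sqrt{342673} \approx 3.8804 \cdot 10^{8} i$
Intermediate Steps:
$V = 20$ ($V = - 4 \left(-5 + 0 \left(-4\right)\right) = - 4 \left(-5 + 0\right) = \left(-4\right) \left(-5\right) = 20$)
$E = -98776$ ($E = \left(-18721 - 79873\right) - 182 = -98594 - 182 = -98776$)
$\left(\sqrt{E - 243897} + \left(-30\right) 0 V\right) \left(334558 + 328327\right) = \left(\sqrt{-98776 - 243897} + \left(-30\right) 0 \cdot 20\right) \left(334558 + 328327\right) = \left(\sqrt{-342673} + 0 \cdot 20\right) 662885 = \left(i \sqrt{342673} + 0\right) 662885 = i \sqrt{342673} \cdot 662885 = 662885 i \sqrt{342673}$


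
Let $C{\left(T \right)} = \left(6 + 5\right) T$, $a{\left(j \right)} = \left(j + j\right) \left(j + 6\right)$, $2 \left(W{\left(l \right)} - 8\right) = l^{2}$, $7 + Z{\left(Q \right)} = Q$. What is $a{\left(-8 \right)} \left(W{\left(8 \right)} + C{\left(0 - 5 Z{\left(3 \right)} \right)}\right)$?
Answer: $8320$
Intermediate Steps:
$Z{\left(Q \right)} = -7 + Q$
$W{\left(l \right)} = 8 + \frac{l^{2}}{2}$
$a{\left(j \right)} = 2 j \left(6 + j\right)$
$C{\left(T \right)} = 11 T$
$a{\left(-8 \right)} \left(W{\left(8 \right)} + C{\left(0 - 5 Z{\left(3 \right)} \right)}\right) = 2 \left(-8\right) \left(6 - 8\right) \left(\left(8 + \frac{8^{2}}{2}\right) + 11 \left(0 - 5 \left(-7 + 3\right)\right)\right) = 2 \left(-8\right) \left(-2\right) \left(\left(8 + \frac{1}{2} \cdot 64\right) + 11 \left(0 - -20\right)\right) = 32 \left(\left(8 + 32\right) + 11 \left(0 + 20\right)\right) = 32 \left(40 + 11 \cdot 20\right) = 32 \left(40 + 220\right) = 32 \cdot 260 = 8320$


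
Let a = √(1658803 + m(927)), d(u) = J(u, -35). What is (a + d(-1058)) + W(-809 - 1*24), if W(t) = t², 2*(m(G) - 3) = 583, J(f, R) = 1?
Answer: 693890 + √6636390/2 ≈ 6.9518e+5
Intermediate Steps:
d(u) = 1
m(G) = 589/2 (m(G) = 3 + (½)*583 = 3 + 583/2 = 589/2)
a = √6636390/2 (a = √(1658803 + 589/2) = √(3318195/2) = √6636390/2 ≈ 1288.1)
(a + d(-1058)) + W(-809 - 1*24) = (√6636390/2 + 1) + (-809 - 1*24)² = (1 + √6636390/2) + (-809 - 24)² = (1 + √6636390/2) + (-833)² = (1 + √6636390/2) + 693889 = 693890 + √6636390/2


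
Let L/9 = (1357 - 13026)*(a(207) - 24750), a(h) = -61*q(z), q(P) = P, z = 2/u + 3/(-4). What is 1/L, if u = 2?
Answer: 4/10403485281 ≈ 3.8449e-10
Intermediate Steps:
z = 1/4 (z = 2/2 + 3/(-4) = 2*(1/2) + 3*(-1/4) = 1 - 3/4 = 1/4 ≈ 0.25000)
a(h) = -61/4 (a(h) = -61*1/4 = -61/4)
L = 10403485281/4 (L = 9*((1357 - 13026)*(-61/4 - 24750)) = 9*(-11669*(-99061/4)) = 9*(1155942809/4) = 10403485281/4 ≈ 2.6009e+9)
1/L = 1/(10403485281/4) = 4/10403485281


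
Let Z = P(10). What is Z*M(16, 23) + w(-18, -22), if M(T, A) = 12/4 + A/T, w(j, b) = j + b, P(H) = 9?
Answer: -1/16 ≈ -0.062500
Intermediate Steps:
Z = 9
w(j, b) = b + j
M(T, A) = 3 + A/T (M(T, A) = 12*(1/4) + A/T = 3 + A/T)
Z*M(16, 23) + w(-18, -22) = 9*(3 + 23/16) + (-22 - 18) = 9*(3 + 23*(1/16)) - 40 = 9*(3 + 23/16) - 40 = 9*(71/16) - 40 = 639/16 - 40 = -1/16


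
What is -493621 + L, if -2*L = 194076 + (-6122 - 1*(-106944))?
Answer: -641070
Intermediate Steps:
L = -147449 (L = -(194076 + (-6122 - 1*(-106944)))/2 = -(194076 + (-6122 + 106944))/2 = -(194076 + 100822)/2 = -1/2*294898 = -147449)
-493621 + L = -493621 - 147449 = -641070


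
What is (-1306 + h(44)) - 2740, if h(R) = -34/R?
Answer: -89029/22 ≈ -4046.8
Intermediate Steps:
(-1306 + h(44)) - 2740 = (-1306 - 34/44) - 2740 = (-1306 - 34*1/44) - 2740 = (-1306 - 17/22) - 2740 = -28749/22 - 2740 = -89029/22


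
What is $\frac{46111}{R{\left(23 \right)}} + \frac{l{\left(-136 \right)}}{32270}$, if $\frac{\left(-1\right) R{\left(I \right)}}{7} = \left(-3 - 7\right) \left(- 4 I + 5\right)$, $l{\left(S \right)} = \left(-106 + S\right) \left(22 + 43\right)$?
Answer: $- \frac{22625681}{2807490} \approx -8.059$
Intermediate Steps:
$l{\left(S \right)} = -6890 + 65 S$ ($l{\left(S \right)} = \left(-106 + S\right) 65 = -6890 + 65 S$)
$R{\left(I \right)} = 350 - 280 I$ ($R{\left(I \right)} = - 7 \left(-3 - 7\right) \left(- 4 I + 5\right) = - 7 \left(- 10 \left(5 - 4 I\right)\right) = - 7 \left(-50 + 40 I\right) = 350 - 280 I$)
$\frac{46111}{R{\left(23 \right)}} + \frac{l{\left(-136 \right)}}{32270} = \frac{46111}{350 - 6440} + \frac{-6890 + 65 \left(-136\right)}{32270} = \frac{46111}{350 - 6440} + \left(-6890 - 8840\right) \frac{1}{32270} = \frac{46111}{-6090} - \frac{1573}{3227} = 46111 \left(- \frac{1}{6090}\right) - \frac{1573}{3227} = - \frac{46111}{6090} - \frac{1573}{3227} = - \frac{22625681}{2807490}$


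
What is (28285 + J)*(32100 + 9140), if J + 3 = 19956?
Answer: 1989335120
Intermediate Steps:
J = 19953 (J = -3 + 19956 = 19953)
(28285 + J)*(32100 + 9140) = (28285 + 19953)*(32100 + 9140) = 48238*41240 = 1989335120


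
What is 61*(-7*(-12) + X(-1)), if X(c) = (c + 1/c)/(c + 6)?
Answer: 25498/5 ≈ 5099.6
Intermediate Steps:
X(c) = (c + 1/c)/(6 + c)
61*(-7*(-12) + X(-1)) = 61*(-7*(-12) + (1 + (-1)²)/((-1)*(6 - 1))) = 61*(84 - 1*(1 + 1)/5) = 61*(84 - 1*⅕*2) = 61*(84 - ⅖) = 61*(418/5) = 25498/5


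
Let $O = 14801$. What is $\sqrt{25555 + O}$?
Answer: $6 \sqrt{1121} \approx 200.89$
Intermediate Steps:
$\sqrt{25555 + O} = \sqrt{25555 + 14801} = \sqrt{40356} = 6 \sqrt{1121}$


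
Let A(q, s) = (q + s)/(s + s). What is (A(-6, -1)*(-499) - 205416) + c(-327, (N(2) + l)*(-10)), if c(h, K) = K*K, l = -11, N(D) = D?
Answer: -398125/2 ≈ -1.9906e+5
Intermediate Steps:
c(h, K) = K²
A(q, s) = (q + s)/(2*s) (A(q, s) = (q + s)/((2*s)) = (q + s)*(1/(2*s)) = (q + s)/(2*s))
(A(-6, -1)*(-499) - 205416) + c(-327, (N(2) + l)*(-10)) = (((½)*(-6 - 1)/(-1))*(-499) - 205416) + ((2 - 11)*(-10))² = (((½)*(-1)*(-7))*(-499) - 205416) + (-9*(-10))² = ((7/2)*(-499) - 205416) + 90² = (-3493/2 - 205416) + 8100 = -414325/2 + 8100 = -398125/2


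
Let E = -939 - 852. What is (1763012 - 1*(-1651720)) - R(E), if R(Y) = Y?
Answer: 3416523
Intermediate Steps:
E = -1791
(1763012 - 1*(-1651720)) - R(E) = (1763012 - 1*(-1651720)) - 1*(-1791) = (1763012 + 1651720) + 1791 = 3414732 + 1791 = 3416523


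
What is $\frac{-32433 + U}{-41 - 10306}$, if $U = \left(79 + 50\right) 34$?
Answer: $\frac{9349}{3449} \approx 2.7106$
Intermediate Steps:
$U = 4386$ ($U = 129 \cdot 34 = 4386$)
$\frac{-32433 + U}{-41 - 10306} = \frac{-32433 + 4386}{-41 - 10306} = - \frac{28047}{-10347} = \left(-28047\right) \left(- \frac{1}{10347}\right) = \frac{9349}{3449}$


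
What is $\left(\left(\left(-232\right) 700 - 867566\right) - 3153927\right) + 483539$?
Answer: $-3700354$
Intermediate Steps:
$\left(\left(\left(-232\right) 700 - 867566\right) - 3153927\right) + 483539 = \left(\left(-162400 - 867566\right) - 3153927\right) + 483539 = \left(-1029966 - 3153927\right) + 483539 = -4183893 + 483539 = -3700354$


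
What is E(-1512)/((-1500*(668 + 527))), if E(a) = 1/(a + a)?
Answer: 1/5420520000 ≈ 1.8448e-10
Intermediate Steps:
E(a) = 1/(2*a)
E(-1512)/((-1500*(668 + 527))) = ((½)/(-1512))/((-1500*(668 + 527))) = ((½)*(-1/1512))/((-1500*1195)) = -1/3024/(-1792500) = -1/3024*(-1/1792500) = 1/5420520000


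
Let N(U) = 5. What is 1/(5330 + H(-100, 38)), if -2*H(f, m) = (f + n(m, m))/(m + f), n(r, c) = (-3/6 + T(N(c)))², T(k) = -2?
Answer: 496/2643305 ≈ 0.00018764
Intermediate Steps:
n(r, c) = 25/4 (n(r, c) = (-3/6 - 2)² = (-3*⅙ - 2)² = (-½ - 2)² = (-5/2)² = 25/4)
H(f, m) = -(25/4 + f)/(2*(f + m)) (H(f, m) = -(f + 25/4)/(2*(m + f)) = -(25/4 + f)/(2*(f + m)))
1/(5330 + H(-100, 38)) = 1/(5330 + (-25/8 - ½*(-100))/(-100 + 38)) = 1/(5330 + (-25/8 + 50)/(-62)) = 1/(5330 - 1/62*375/8) = 1/(5330 - 375/496) = 1/(2643305/496) = 496/2643305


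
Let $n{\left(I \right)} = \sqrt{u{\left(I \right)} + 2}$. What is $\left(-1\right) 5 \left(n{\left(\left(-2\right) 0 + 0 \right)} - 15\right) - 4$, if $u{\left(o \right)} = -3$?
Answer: $71 - 5 i \approx 71.0 - 5.0 i$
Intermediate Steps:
$n{\left(I \right)} = i$ ($n{\left(I \right)} = \sqrt{-3 + 2} = \sqrt{-1} = i$)
$\left(-1\right) 5 \left(n{\left(\left(-2\right) 0 + 0 \right)} - 15\right) - 4 = \left(-1\right) 5 \left(i - 15\right) - 4 = - 5 \left(-15 + i\right) - 4 = \left(75 - 5 i\right) - 4 = 71 - 5 i$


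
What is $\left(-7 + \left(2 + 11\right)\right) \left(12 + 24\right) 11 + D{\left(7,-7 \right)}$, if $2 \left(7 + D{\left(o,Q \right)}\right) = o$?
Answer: $\frac{4745}{2} \approx 2372.5$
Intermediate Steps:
$D{\left(o,Q \right)} = -7 + \frac{o}{2}$
$\left(-7 + \left(2 + 11\right)\right) \left(12 + 24\right) 11 + D{\left(7,-7 \right)} = \left(-7 + \left(2 + 11\right)\right) \left(12 + 24\right) 11 + \left(-7 + \frac{1}{2} \cdot 7\right) = \left(-7 + 13\right) 36 \cdot 11 + \left(-7 + \frac{7}{2}\right) = 6 \cdot 36 \cdot 11 - \frac{7}{2} = 216 \cdot 11 - \frac{7}{2} = 2376 - \frac{7}{2} = \frac{4745}{2}$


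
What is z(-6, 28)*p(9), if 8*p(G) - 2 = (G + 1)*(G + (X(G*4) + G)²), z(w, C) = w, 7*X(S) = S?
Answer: -153777/98 ≈ -1569.2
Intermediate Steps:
X(S) = S/7
p(G) = ¼ + (1 + G)*(G + 121*G²/49)/8 (p(G) = ¼ + ((G + 1)*(G + ((G*4)/7 + G)²))/8 = ¼ + ((1 + G)*(G + ((4*G)/7 + G)²))/8 = ¼ + ((1 + G)*(G + (4*G/7 + G)²))/8 = ¼ + ((1 + G)*(G + (11*G/7)²))/8 = ¼ + ((1 + G)*(G + 121*G²/49))/8 = ¼ + (1 + G)*(G + 121*G²/49)/8)
z(-6, 28)*p(9) = -6*(¼ + (⅛)*9 + (85/196)*9² + (121/392)*9³) = -6*(¼ + 9/8 + (85/196)*81 + (121/392)*729) = -6*(¼ + 9/8 + 6885/196 + 88209/392) = -6*51259/196 = -153777/98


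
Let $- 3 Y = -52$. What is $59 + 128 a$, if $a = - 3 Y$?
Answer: $-6597$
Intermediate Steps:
$Y = \frac{52}{3}$ ($Y = \left(- \frac{1}{3}\right) \left(-52\right) = \frac{52}{3} \approx 17.333$)
$a = -52$ ($a = \left(-3\right) \frac{52}{3} = -52$)
$59 + 128 a = 59 + 128 \left(-52\right) = 59 - 6656 = -6597$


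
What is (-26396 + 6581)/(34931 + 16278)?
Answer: -19815/51209 ≈ -0.38694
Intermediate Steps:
(-26396 + 6581)/(34931 + 16278) = -19815/51209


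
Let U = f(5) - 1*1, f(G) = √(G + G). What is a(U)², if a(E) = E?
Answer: (1 - √10)² ≈ 4.6754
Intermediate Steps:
f(G) = √2*√G (f(G) = √(2*G) = √2*√G)
U = -1 + √10 (U = √2*√5 - 1*1 = √10 - 1 = -1 + √10 ≈ 2.1623)
a(U)² = (-1 + √10)²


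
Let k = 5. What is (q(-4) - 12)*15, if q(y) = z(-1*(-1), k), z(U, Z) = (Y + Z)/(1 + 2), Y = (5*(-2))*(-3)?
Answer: -5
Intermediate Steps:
Y = 30 (Y = -10*(-3) = 30)
z(U, Z) = 10 + Z/3 (z(U, Z) = (30 + Z)/(1 + 2) = (30 + Z)/3 = (30 + Z)*(⅓) = 10 + Z/3)
q(y) = 35/3 (q(y) = 10 + (⅓)*5 = 10 + 5/3 = 35/3)
(q(-4) - 12)*15 = (35/3 - 12)*15 = -⅓*15 = -5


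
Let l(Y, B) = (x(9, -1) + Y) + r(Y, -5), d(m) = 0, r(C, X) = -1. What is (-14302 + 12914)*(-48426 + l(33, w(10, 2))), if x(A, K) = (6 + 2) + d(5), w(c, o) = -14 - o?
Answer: 67159768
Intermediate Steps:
x(A, K) = 8 (x(A, K) = (6 + 2) + 0 = 8 + 0 = 8)
l(Y, B) = 7 + Y (l(Y, B) = (8 + Y) - 1 = 7 + Y)
(-14302 + 12914)*(-48426 + l(33, w(10, 2))) = (-14302 + 12914)*(-48426 + (7 + 33)) = -1388*(-48426 + 40) = -1388*(-48386) = 67159768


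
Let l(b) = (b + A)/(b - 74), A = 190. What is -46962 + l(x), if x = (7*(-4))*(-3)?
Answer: -234673/5 ≈ -46935.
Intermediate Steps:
x = 84 (x = -28*(-3) = 84)
l(b) = (190 + b)/(-74 + b) (l(b) = (b + 190)/(b - 74) = (190 + b)/(-74 + b))
-46962 + l(x) = -46962 + (190 + 84)/(-74 + 84) = -46962 + 274/10 = -46962 + (⅒)*274 = -46962 + 137/5 = -234673/5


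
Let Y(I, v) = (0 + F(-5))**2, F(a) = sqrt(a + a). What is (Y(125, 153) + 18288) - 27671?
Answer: -9393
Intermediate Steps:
F(a) = sqrt(2)*sqrt(a) (F(a) = sqrt(2*a) = sqrt(2)*sqrt(a))
Y(I, v) = -10 (Y(I, v) = (0 + sqrt(2)*sqrt(-5))**2 = (0 + sqrt(2)*(I*sqrt(5)))**2 = (0 + I*sqrt(10))**2 = (I*sqrt(10))**2 = -10)
(Y(125, 153) + 18288) - 27671 = (-10 + 18288) - 27671 = 18278 - 27671 = -9393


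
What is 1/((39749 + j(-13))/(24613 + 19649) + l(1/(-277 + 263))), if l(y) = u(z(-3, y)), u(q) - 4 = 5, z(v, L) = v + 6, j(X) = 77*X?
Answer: 7377/72851 ≈ 0.10126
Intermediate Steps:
z(v, L) = 6 + v
u(q) = 9 (u(q) = 4 + 5 = 9)
l(y) = 9
1/((39749 + j(-13))/(24613 + 19649) + l(1/(-277 + 263))) = 1/((39749 + 77*(-13))/(24613 + 19649) + 9) = 1/((39749 - 1001)/44262 + 9) = 1/(38748*(1/44262) + 9) = 1/(6458/7377 + 9) = 1/(72851/7377) = 7377/72851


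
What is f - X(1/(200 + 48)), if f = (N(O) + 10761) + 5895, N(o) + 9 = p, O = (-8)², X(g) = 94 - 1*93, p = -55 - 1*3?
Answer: 16588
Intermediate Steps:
p = -58 (p = -55 - 3 = -58)
X(g) = 1 (X(g) = 94 - 93 = 1)
O = 64
N(o) = -67 (N(o) = -9 - 58 = -67)
f = 16589 (f = (-67 + 10761) + 5895 = 10694 + 5895 = 16589)
f - X(1/(200 + 48)) = 16589 - 1*1 = 16589 - 1 = 16588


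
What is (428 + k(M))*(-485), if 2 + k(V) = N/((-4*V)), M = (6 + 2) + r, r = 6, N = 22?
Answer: -5779745/28 ≈ -2.0642e+5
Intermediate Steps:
M = 14 (M = (6 + 2) + 6 = 8 + 6 = 14)
k(V) = -2 - 11/(2*V) (k(V) = -2 + 22/((-4*V)) = -2 + 22*(-1/(4*V)) = -2 - 11/(2*V))
(428 + k(M))*(-485) = (428 + (-2 - 11/2/14))*(-485) = (428 + (-2 - 11/2*1/14))*(-485) = (428 + (-2 - 11/28))*(-485) = (428 - 67/28)*(-485) = (11917/28)*(-485) = -5779745/28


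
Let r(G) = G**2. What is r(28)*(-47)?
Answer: -36848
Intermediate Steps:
r(28)*(-47) = 28**2*(-47) = 784*(-47) = -36848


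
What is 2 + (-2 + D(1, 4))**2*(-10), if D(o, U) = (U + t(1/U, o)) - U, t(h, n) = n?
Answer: -8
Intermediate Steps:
D(o, U) = o (D(o, U) = (U + o) - U = o)
2 + (-2 + D(1, 4))**2*(-10) = 2 + (-2 + 1)**2*(-10) = 2 + (-1)**2*(-10) = 2 + 1*(-10) = 2 - 10 = -8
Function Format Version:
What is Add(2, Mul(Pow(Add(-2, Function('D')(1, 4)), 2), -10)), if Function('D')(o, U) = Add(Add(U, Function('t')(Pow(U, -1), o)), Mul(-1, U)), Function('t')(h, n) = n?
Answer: -8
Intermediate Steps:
Function('D')(o, U) = o (Function('D')(o, U) = Add(Add(U, o), Mul(-1, U)) = o)
Add(2, Mul(Pow(Add(-2, Function('D')(1, 4)), 2), -10)) = Add(2, Mul(Pow(Add(-2, 1), 2), -10)) = Add(2, Mul(Pow(-1, 2), -10)) = Add(2, Mul(1, -10)) = Add(2, -10) = -8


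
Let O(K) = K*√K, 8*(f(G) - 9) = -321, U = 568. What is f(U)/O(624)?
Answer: -83*√39/259584 ≈ -0.0019968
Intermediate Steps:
f(G) = -249/8 (f(G) = 9 + (⅛)*(-321) = 9 - 321/8 = -249/8)
O(K) = K^(3/2)
f(U)/O(624) = -249*√39/97344/8 = -83*√39/259584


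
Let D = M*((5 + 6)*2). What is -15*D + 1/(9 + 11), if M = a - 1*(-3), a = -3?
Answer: 1/20 ≈ 0.050000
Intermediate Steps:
M = 0 (M = -3 - 1*(-3) = -3 + 3 = 0)
D = 0 (D = 0*((5 + 6)*2) = 0*(11*2) = 0*22 = 0)
-15*D + 1/(9 + 11) = -15*0 + 1/(9 + 11) = 0 + 1/20 = 1/20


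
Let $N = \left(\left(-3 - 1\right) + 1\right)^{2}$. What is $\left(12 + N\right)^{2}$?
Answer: $441$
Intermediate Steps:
$N = 9$ ($N = \left(\left(-3 - 1\right) + 1\right)^{2} = \left(-4 + 1\right)^{2} = \left(-3\right)^{2} = 9$)
$\left(12 + N\right)^{2} = \left(12 + 9\right)^{2} = 21^{2} = 441$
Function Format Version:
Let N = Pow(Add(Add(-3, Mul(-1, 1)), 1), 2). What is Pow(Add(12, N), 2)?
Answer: 441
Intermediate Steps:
N = 9 (N = Pow(Add(Add(-3, -1), 1), 2) = Pow(Add(-4, 1), 2) = Pow(-3, 2) = 9)
Pow(Add(12, N), 2) = Pow(Add(12, 9), 2) = Pow(21, 2) = 441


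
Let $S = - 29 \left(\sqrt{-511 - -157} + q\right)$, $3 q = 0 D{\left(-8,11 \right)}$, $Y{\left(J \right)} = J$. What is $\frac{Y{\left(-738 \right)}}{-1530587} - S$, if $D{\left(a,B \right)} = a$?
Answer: $\frac{738}{1530587} + 29 i \sqrt{354} \approx 0.00048217 + 545.63 i$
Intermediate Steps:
$q = 0$ ($q = \frac{0 \left(-8\right)}{3} = \frac{1}{3} \cdot 0 = 0$)
$S = - 29 i \sqrt{354}$ ($S = - 29 \left(\sqrt{-511 - -157} + 0\right) = - 29 \left(\sqrt{-511 + \left(-43 + 200\right)} + 0\right) = - 29 \left(\sqrt{-511 + 157} + 0\right) = - 29 \left(\sqrt{-354} + 0\right) = - 29 \left(i \sqrt{354} + 0\right) = - 29 i \sqrt{354} \approx - 545.63 i$)
$\frac{Y{\left(-738 \right)}}{-1530587} - S = - \frac{738}{-1530587} - - 29 i \sqrt{354} = \left(-738\right) \left(- \frac{1}{1530587}\right) + 29 i \sqrt{354} = \frac{738}{1530587} + 29 i \sqrt{354}$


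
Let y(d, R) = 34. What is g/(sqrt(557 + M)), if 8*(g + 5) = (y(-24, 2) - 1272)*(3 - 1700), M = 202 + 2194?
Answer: 1050423*sqrt(2953)/11812 ≈ 4832.5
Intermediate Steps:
M = 2396
g = 1050423/4 (g = -5 + ((34 - 1272)*(3 - 1700))/8 = -5 + (-1238*(-1697))/8 = -5 + (1/8)*2100886 = -5 + 1050443/4 = 1050423/4 ≈ 2.6261e+5)
g/(sqrt(557 + M)) = 1050423/(4*(sqrt(557 + 2396))) = 1050423/(4*(sqrt(2953))) = 1050423*(sqrt(2953)/2953)/4 = 1050423*sqrt(2953)/11812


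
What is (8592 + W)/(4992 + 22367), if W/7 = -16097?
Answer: -104087/27359 ≈ -3.8045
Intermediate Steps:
W = -112679 (W = 7*(-16097) = -112679)
(8592 + W)/(4992 + 22367) = (8592 - 112679)/(4992 + 22367) = -104087/27359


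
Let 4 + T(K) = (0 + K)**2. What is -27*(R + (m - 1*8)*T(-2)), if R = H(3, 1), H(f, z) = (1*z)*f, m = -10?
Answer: -81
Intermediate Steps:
H(f, z) = f*z (H(f, z) = z*f = f*z)
R = 3 (R = 3*1 = 3)
T(K) = -4 + K**2 (T(K) = -4 + (0 + K)**2 = -4 + K**2)
-27*(R + (m - 1*8)*T(-2)) = -27*(3 + (-10 - 1*8)*(-4 + (-2)**2)) = -27*(3 + (-10 - 8)*(-4 + 4)) = -27*(3 - 18*0) = -27*(3 + 0) = -27*3 = -81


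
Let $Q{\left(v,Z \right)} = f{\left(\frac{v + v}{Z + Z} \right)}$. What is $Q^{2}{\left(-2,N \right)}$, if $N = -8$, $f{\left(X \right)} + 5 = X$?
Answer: $\frac{361}{16} \approx 22.563$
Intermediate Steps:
$f{\left(X \right)} = -5 + X$
$Q{\left(v,Z \right)} = -5 + \frac{v}{Z}$ ($Q{\left(v,Z \right)} = -5 + \frac{v + v}{Z + Z} = -5 + \frac{2 v}{2 Z} = -5 + 2 v \frac{1}{2 Z} = -5 + \frac{v}{Z}$)
$Q^{2}{\left(-2,N \right)} = \left(-5 - \frac{2}{-8}\right)^{2} = \left(-5 - - \frac{1}{4}\right)^{2} = \left(-5 + \frac{1}{4}\right)^{2} = \left(- \frac{19}{4}\right)^{2} = \frac{361}{16}$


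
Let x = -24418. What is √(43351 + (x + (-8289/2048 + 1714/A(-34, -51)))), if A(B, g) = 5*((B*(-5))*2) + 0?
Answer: √560205690062/5440 ≈ 137.59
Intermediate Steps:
A(B, g) = -50*B (A(B, g) = 5*(-5*B*2) + 0 = 5*(-10*B) + 0 = -50*B + 0 = -50*B)
√(43351 + (x + (-8289/2048 + 1714/A(-34, -51)))) = √(43351 + (-24418 + (-8289/2048 + 1714/((-50*(-34)))))) = √(43351 + (-24418 + (-8289*1/2048 + 1714/1700))) = √(43351 + (-24418 + (-8289/2048 + 1714*(1/1700)))) = √(43351 + (-24418 + (-8289/2048 + 857/850))) = √(43351 + (-24418 - 2645257/870400)) = √(43351 - 21256072457/870400) = √(16476637943/870400) = √560205690062/5440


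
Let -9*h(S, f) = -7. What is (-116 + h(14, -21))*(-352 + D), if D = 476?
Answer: -128588/9 ≈ -14288.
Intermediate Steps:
h(S, f) = 7/9 (h(S, f) = -⅑*(-7) = 7/9)
(-116 + h(14, -21))*(-352 + D) = (-116 + 7/9)*(-352 + 476) = -1037/9*124 = -128588/9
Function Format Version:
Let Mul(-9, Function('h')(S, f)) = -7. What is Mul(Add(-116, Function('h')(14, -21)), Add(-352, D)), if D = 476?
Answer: Rational(-128588, 9) ≈ -14288.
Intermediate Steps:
Function('h')(S, f) = Rational(7, 9) (Function('h')(S, f) = Mul(Rational(-1, 9), -7) = Rational(7, 9))
Mul(Add(-116, Function('h')(14, -21)), Add(-352, D)) = Mul(Add(-116, Rational(7, 9)), Add(-352, 476)) = Mul(Rational(-1037, 9), 124) = Rational(-128588, 9)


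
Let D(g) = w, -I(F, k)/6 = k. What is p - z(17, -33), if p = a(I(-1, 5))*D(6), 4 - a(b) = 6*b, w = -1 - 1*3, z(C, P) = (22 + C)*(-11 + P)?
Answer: 980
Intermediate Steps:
I(F, k) = -6*k
z(C, P) = (-11 + P)*(22 + C)
w = -4 (w = -1 - 3 = -4)
D(g) = -4
a(b) = 4 - 6*b
p = -736 (p = (4 - (-36)*5)*(-4) = (4 - 6*(-30))*(-4) = (4 + 180)*(-4) = 184*(-4) = -736)
p - z(17, -33) = -736 - (-242 - 11*17 + 22*(-33) + 17*(-33)) = -736 - (-242 - 187 - 726 - 561) = -736 - 1*(-1716) = -736 + 1716 = 980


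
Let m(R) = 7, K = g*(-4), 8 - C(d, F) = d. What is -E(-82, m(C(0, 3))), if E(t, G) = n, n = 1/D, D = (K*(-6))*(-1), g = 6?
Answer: 1/144 ≈ 0.0069444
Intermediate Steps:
C(d, F) = 8 - d
K = -24 (K = 6*(-4) = -24)
D = -144 (D = -24*(-6)*(-1) = 144*(-1) = -144)
n = -1/144 (n = 1/(-144) = -1/144 ≈ -0.0069444)
E(t, G) = -1/144
-E(-82, m(C(0, 3))) = -1*(-1/144) = 1/144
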